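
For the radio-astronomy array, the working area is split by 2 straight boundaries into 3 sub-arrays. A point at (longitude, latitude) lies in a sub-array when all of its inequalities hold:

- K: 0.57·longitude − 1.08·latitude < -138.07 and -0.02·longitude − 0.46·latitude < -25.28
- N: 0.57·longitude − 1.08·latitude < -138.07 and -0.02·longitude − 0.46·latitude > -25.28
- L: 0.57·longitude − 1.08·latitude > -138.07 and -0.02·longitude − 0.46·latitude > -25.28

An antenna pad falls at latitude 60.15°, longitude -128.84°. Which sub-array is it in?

N

0.57·-128.84 − 1.08·60.15 = -138.401, which is < -138.07
-0.02·-128.84 − 0.46·60.15 = -25.092, which is > -25.28
This sign pattern matches N.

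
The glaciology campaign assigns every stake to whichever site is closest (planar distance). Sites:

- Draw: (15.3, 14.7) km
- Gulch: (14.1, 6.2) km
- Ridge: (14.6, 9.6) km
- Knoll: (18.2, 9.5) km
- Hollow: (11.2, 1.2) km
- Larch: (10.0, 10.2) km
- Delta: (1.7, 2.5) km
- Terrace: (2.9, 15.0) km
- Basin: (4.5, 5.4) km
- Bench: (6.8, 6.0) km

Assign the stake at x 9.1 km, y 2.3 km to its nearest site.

Squared distances to each site:
Draw: 192.200; Gulch: 40.210; Ridge: 83.540; Knoll: 134.650; Hollow: 5.620; Larch: 63.220; Delta: 54.800; Terrace: 199.730; Basin: 30.770; Bench: 18.980.
Minimum at Hollow.

Hollow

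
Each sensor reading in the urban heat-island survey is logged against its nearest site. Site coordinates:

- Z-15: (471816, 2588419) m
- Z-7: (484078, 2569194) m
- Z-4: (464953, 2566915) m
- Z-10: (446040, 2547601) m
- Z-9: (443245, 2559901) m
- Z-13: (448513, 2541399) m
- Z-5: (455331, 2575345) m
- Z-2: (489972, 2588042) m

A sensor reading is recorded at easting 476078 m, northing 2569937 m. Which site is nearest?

Z-7

Squared distances to each site:
Z-15: 359748968.000; Z-7: 64552049.000; Z-4: 132898109.000; Z-10: 1401178340.000; Z-9: 1178727185.000; Z-13: 1574246669.000; Z-5: 459684473.000; Z-2: 520834261.000.
Minimum at Z-7.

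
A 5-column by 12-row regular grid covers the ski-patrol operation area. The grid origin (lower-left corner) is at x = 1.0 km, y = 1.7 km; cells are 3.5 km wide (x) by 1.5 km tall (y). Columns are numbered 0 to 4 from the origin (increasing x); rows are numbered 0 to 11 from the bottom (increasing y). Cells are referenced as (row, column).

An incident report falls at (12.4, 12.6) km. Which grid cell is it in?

(7, 3)

Column index: ⌊(12.4 − 1.0) / 3.5⌋ = ⌊3.257⌋ = 3
Row offset from origin: ⌊(12.6 − 1.7) / 1.5⌋ = ⌊7.267⌋ = 7 → row 7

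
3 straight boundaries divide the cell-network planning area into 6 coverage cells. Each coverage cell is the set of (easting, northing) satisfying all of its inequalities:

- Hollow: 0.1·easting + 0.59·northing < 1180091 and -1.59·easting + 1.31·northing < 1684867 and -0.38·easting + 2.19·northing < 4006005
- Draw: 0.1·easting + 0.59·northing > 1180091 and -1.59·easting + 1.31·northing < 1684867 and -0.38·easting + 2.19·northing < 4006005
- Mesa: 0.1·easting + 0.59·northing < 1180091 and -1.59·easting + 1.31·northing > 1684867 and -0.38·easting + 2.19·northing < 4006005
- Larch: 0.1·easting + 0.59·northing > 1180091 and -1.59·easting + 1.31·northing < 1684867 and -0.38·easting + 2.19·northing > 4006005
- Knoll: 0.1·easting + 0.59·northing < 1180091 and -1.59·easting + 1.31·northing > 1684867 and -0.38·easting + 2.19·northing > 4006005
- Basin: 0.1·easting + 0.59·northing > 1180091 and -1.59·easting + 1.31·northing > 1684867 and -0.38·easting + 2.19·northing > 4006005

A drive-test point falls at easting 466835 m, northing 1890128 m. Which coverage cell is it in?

Mesa

0.1·466835 + 0.59·1890128 = 1161859.020, which is < 1180091
-1.59·466835 + 1.31·1890128 = 1733800.030, which is > 1684867
-0.38·466835 + 2.19·1890128 = 3961983.020, which is < 4006005
This sign pattern matches Mesa.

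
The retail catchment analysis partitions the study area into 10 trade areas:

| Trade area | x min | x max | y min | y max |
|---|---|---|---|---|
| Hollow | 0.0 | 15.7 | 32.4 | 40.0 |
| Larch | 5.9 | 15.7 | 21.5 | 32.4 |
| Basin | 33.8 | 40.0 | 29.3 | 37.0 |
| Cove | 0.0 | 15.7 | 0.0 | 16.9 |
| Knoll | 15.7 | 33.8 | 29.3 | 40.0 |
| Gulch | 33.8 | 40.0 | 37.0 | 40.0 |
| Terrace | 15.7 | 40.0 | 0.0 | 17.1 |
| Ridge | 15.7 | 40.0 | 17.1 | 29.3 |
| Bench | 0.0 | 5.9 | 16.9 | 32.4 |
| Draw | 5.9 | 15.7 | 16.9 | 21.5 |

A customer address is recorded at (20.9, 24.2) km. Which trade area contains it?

Ridge

The point has x = 20.9 and y = 24.2.
Only Ridge satisfies 15.7 ≤ x ≤ 40.0 and 17.1 ≤ y ≤ 29.3.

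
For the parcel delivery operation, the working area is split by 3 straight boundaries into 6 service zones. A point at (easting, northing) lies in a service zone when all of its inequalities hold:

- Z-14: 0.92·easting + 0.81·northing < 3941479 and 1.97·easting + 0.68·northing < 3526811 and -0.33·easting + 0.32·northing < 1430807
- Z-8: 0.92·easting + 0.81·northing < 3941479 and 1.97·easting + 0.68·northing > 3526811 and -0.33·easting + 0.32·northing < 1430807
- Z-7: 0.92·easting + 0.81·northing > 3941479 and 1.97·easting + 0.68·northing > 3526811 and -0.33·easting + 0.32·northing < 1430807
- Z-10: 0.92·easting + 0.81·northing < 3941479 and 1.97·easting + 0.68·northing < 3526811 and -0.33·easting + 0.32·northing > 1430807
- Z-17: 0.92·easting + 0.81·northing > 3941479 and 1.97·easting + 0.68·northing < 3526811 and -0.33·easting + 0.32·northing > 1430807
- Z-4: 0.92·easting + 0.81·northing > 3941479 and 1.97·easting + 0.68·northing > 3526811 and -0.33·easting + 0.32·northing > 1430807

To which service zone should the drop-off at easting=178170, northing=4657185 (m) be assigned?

Z-10

0.92·178170 + 0.81·4657185 = 3936236.250, which is < 3941479
1.97·178170 + 0.68·4657185 = 3517880.700, which is < 3526811
-0.33·178170 + 0.32·4657185 = 1431503.100, which is > 1430807
This sign pattern matches Z-10.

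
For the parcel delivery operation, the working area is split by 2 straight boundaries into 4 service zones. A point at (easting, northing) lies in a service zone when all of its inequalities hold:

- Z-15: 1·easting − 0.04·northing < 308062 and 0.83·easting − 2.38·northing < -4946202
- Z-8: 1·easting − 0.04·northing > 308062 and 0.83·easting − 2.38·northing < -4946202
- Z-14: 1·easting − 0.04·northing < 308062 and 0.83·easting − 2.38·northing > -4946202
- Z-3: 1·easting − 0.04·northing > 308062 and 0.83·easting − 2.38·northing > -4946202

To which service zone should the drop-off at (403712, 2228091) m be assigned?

1·403712 − 0.04·2228091 = 314588.360, which is > 308062
0.83·403712 − 2.38·2228091 = -4967775.620, which is < -4946202
This sign pattern matches Z-8.

Z-8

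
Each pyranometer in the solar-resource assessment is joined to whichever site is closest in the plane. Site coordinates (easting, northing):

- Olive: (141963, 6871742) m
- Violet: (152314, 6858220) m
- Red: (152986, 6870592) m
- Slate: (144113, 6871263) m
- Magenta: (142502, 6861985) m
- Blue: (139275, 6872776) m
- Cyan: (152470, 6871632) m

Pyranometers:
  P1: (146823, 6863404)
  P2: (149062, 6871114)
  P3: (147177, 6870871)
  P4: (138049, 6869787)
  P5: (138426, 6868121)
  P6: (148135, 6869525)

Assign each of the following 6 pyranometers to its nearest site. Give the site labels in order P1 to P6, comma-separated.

P1 → Magenta (d²=20684602.00)
P2 → Cyan (d²=11882788.00)
P3 → Slate (d²=9541760.00)
P4 → Blue (d²=10437197.00)
P5 → Blue (d²=22389826.00)
P6 → Slate (d²=19197128.00)

Magenta, Cyan, Slate, Blue, Blue, Slate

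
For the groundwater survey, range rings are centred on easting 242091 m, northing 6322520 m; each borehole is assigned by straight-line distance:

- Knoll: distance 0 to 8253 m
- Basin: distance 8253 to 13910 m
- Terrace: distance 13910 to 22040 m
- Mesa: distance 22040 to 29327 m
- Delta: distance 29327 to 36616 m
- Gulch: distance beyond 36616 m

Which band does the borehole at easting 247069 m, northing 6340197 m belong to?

Terrace

Distance = √((247069−242091)² + (6340197−6322520)²) = √(24780484.000 + 312476329.000) = 18364.553 m.
13910 ≤ 18364.553 < 22040 → Terrace.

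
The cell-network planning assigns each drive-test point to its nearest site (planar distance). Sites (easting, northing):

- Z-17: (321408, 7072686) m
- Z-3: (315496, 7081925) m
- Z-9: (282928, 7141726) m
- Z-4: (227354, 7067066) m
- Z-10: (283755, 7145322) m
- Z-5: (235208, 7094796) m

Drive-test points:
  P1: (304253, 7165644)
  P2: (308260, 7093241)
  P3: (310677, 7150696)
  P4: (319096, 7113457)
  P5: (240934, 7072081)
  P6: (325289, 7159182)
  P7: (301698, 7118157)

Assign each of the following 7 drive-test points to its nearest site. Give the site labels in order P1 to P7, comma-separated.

Z-10, Z-3, Z-10, Z-3, Z-4, Z-10, Z-9

P1 → Z-10 (d²=833151688.00)
P2 → Z-3 (d²=180411552.00)
P3 → Z-10 (d²=753673960.00)
P4 → Z-3 (d²=1007227024.00)
P5 → Z-4 (d²=209566625.00)
P6 → Z-10 (d²=1917172756.00)
P7 → Z-9 (d²=907810661.00)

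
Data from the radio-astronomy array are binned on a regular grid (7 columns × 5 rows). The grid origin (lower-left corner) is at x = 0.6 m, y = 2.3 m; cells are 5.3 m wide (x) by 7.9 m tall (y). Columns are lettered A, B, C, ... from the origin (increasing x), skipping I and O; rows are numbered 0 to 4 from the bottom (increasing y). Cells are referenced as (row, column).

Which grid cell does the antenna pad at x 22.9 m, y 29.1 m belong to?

(3, E)

Column index: ⌊(22.9 − 0.6) / 5.3⌋ = ⌊4.208⌋ = 4 → column E
Row offset from origin: ⌊(29.1 − 2.3) / 7.9⌋ = ⌊3.392⌋ = 3 → row 3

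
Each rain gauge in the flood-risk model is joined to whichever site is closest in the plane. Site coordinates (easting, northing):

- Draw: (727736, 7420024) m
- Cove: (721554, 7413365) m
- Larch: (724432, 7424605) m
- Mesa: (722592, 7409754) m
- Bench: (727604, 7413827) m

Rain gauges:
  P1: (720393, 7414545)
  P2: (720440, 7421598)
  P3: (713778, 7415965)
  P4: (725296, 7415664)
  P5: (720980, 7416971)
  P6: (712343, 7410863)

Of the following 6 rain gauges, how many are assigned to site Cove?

4

P1 → Cove
P2 → Larch
P3 → Cove
P4 → Bench
P5 → Cove
P6 → Cove
4 of the 6 go to Cove.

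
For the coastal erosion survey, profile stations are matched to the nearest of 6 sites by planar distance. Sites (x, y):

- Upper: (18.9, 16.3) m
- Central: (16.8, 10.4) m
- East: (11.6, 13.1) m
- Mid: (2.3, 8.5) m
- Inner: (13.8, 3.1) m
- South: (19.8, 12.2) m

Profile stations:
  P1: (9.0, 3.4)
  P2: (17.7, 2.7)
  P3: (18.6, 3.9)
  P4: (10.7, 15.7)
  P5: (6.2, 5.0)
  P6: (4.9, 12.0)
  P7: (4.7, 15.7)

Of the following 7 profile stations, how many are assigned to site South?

0

P1 → Inner
P2 → Inner
P3 → Inner
P4 → East
P5 → Mid
P6 → Mid
P7 → East
0 of the 7 go to South.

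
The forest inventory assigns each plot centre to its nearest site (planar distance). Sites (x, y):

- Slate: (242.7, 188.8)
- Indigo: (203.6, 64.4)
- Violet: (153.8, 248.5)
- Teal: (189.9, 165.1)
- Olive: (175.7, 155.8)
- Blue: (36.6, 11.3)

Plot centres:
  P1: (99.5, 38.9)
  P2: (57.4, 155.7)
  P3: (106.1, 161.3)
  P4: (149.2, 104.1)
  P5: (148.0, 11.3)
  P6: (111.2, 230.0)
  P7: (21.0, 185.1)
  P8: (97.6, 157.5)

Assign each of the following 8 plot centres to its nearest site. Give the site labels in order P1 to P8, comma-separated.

Blue, Olive, Olive, Olive, Indigo, Violet, Violet, Olive

P1 → Blue (d²=4718.17)
P2 → Olive (d²=13994.90)
P3 → Olive (d²=4874.41)
P4 → Olive (d²=3375.14)
P5 → Indigo (d²=5910.97)
P6 → Violet (d²=2157.01)
P7 → Violet (d²=21655.40)
P8 → Olive (d²=6102.50)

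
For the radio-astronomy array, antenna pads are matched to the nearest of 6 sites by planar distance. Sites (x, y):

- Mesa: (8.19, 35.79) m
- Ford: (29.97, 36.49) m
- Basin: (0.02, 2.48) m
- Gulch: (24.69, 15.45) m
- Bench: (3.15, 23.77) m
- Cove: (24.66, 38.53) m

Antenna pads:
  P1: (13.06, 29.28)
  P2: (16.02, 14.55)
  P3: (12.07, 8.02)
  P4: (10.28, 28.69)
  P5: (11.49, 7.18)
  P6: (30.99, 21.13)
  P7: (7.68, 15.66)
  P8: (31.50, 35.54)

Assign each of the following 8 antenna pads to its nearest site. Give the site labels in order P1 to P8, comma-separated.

Mesa, Gulch, Basin, Mesa, Basin, Gulch, Bench, Ford

P1 → Mesa (d²=66.10)
P2 → Gulch (d²=75.98)
P3 → Basin (d²=175.89)
P4 → Mesa (d²=54.78)
P5 → Basin (d²=153.65)
P6 → Gulch (d²=71.95)
P7 → Bench (d²=86.29)
P8 → Ford (d²=3.24)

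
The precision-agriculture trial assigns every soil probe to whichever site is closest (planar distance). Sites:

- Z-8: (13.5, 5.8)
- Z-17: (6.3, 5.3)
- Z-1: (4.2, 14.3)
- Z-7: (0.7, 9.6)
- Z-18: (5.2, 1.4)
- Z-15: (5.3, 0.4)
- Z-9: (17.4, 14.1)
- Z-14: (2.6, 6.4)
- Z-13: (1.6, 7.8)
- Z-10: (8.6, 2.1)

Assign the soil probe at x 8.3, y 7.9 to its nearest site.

Z-17

Squared distances to each site:
Z-8: 31.450; Z-17: 10.760; Z-1: 57.770; Z-7: 60.650; Z-18: 51.860; Z-15: 65.250; Z-9: 121.250; Z-14: 34.740; Z-13: 44.900; Z-10: 33.730.
Minimum at Z-17.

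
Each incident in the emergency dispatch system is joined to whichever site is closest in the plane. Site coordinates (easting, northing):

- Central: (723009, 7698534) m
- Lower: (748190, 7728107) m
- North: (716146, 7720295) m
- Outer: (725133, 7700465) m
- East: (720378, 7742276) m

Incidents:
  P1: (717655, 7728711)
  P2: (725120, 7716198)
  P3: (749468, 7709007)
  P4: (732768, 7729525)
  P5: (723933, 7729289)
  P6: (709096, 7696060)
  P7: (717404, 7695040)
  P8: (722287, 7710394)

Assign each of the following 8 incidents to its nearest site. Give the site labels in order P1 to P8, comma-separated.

P1 → North (d²=73106137.00)
P2 → North (d²=97318085.00)
P3 → Lower (d²=366443284.00)
P4 → Lower (d²=239848808.00)
P5 → North (d²=141529405.00)
P6 → Central (d²=199692245.00)
P7 → Central (d²=43624061.00)
P8 → Outer (d²=106684757.00)

North, North, Lower, Lower, North, Central, Central, Outer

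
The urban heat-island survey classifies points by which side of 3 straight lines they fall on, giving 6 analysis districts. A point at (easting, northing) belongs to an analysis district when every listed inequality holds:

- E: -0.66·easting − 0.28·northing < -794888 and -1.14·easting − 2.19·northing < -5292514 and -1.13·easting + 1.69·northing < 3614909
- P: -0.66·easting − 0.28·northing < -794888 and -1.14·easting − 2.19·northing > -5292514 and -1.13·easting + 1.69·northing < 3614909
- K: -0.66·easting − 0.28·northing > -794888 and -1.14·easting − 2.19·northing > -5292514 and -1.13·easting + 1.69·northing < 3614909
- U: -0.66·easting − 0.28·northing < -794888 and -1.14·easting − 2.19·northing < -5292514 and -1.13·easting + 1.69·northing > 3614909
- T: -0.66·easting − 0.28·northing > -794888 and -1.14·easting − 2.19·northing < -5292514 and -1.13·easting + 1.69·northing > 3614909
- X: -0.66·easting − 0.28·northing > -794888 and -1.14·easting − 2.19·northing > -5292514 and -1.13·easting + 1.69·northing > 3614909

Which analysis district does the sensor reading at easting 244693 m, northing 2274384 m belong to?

-0.66·244693 − 0.28·2274384 = -798324.900, which is < -794888
-1.14·244693 − 2.19·2274384 = -5259850.980, which is > -5292514
-1.13·244693 + 1.69·2274384 = 3567205.870, which is < 3614909
This sign pattern matches P.

P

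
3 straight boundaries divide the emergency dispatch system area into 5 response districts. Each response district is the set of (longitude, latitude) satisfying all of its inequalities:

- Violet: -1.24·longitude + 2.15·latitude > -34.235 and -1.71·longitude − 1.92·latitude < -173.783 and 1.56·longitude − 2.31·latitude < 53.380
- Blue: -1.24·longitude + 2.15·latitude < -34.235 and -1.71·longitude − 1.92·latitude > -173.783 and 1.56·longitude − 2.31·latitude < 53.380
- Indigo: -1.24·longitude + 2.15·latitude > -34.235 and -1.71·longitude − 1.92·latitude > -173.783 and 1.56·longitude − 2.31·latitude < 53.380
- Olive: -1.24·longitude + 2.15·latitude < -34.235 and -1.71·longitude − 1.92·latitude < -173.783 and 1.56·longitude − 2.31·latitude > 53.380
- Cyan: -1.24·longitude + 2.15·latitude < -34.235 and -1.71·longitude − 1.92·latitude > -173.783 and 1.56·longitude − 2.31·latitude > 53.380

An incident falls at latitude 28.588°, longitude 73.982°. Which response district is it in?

-1.24·73.982 + 2.15·28.588 = -30.273, which is > -34.235
-1.71·73.982 − 1.92·28.588 = -181.398, which is < -173.783
1.56·73.982 − 2.31·28.588 = 49.374, which is < 53.380
This sign pattern matches Violet.

Violet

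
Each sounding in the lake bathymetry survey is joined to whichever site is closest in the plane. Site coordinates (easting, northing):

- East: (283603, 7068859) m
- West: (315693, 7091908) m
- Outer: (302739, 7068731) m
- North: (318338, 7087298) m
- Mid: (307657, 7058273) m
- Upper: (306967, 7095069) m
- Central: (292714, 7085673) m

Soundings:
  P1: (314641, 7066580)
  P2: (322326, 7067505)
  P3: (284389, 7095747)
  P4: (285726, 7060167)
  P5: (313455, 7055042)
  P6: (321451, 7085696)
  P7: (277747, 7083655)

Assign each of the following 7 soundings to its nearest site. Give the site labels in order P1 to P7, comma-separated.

P1 → Mid (d²=117782505.00)
P2 → Mid (d²=300409385.00)
P3 → Central (d²=170791101.00)
P4 → East (d²=80057993.00)
P5 → Mid (d²=44056165.00)
P6 → North (d²=12257173.00)
P7 → Central (d²=228083413.00)

Mid, Mid, Central, East, Mid, North, Central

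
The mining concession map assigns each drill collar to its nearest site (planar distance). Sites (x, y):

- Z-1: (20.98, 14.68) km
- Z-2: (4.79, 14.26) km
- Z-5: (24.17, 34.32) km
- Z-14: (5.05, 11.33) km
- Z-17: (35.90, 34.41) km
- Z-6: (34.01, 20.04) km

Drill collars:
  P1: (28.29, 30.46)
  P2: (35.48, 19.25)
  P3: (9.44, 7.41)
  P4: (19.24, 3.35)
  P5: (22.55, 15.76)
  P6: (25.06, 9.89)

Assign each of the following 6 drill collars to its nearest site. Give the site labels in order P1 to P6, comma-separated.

P1 → Z-5 (d²=31.87)
P2 → Z-6 (d²=2.78)
P3 → Z-14 (d²=34.64)
P4 → Z-1 (d²=131.40)
P5 → Z-1 (d²=3.63)
P6 → Z-1 (d²=39.59)

Z-5, Z-6, Z-14, Z-1, Z-1, Z-1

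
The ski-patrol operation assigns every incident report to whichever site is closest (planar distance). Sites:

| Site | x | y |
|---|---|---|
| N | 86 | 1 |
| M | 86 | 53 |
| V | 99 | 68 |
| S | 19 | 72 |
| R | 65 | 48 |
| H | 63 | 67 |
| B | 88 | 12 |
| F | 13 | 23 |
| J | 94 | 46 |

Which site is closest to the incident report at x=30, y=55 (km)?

Squared distances to each site:
N: 6052.000; M: 3140.000; V: 4930.000; S: 410.000; R: 1274.000; H: 1233.000; B: 5213.000; F: 1313.000; J: 4177.000.
Minimum at S.

S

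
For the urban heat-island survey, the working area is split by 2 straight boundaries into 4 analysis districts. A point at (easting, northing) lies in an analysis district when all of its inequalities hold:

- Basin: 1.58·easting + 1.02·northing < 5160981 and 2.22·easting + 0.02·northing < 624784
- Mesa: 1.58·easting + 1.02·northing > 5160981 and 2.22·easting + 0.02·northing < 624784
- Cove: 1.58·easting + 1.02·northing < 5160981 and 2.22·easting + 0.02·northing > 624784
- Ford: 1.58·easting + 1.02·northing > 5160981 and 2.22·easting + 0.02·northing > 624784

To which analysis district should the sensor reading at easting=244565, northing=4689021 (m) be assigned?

Ford

1.58·244565 + 1.02·4689021 = 5169214.120, which is > 5160981
2.22·244565 + 0.02·4689021 = 636714.720, which is > 624784
This sign pattern matches Ford.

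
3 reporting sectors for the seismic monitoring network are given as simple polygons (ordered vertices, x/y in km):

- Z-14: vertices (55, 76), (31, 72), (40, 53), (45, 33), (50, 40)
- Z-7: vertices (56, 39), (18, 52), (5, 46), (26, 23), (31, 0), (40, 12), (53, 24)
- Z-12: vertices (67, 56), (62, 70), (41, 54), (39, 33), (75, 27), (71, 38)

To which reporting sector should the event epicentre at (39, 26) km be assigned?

Z-7

Cast a ray rightward from (39, 26). For each polygon, the edges (by vertex number in listed order) whose endpoints lie on opposite sides of y = 26, where each meets that height, and whether that is right or left of the point:
Z-14: no edge straddles that height → 0 crossings.
Z-7: 3–4 at x≈23.3 (left), 7–1 at x≈53.4 (right) → 1 crossing.
Z-12: no edge straddles that height → 0 crossings.
Only Z-7 has an odd count, so the point is inside Z-7.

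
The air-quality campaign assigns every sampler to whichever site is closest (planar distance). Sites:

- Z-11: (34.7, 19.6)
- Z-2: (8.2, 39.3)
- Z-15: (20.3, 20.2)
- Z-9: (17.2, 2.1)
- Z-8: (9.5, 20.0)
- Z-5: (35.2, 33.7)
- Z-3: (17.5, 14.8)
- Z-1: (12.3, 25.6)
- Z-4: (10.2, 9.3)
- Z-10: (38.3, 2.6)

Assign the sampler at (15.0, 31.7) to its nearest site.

Squared distances to each site:
Z-11: 534.500; Z-2: 104.000; Z-15: 160.340; Z-9: 881.000; Z-8: 167.140; Z-5: 412.040; Z-3: 291.860; Z-1: 44.500; Z-4: 524.800; Z-10: 1389.700.
Minimum at Z-1.

Z-1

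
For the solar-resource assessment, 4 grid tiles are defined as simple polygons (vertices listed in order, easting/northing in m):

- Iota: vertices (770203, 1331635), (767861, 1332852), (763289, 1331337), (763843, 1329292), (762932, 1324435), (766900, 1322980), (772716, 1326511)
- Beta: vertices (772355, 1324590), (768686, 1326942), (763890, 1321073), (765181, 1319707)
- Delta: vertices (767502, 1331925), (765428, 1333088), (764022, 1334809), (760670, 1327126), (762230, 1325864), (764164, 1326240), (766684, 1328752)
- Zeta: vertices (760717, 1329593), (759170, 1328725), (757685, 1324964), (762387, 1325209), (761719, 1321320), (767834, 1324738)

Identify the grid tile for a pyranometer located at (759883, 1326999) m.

Cast a ray rightward from (759883, 1326999). For each polygon, the edges (by vertex number in listed order) whose endpoints lie on opposite sides of northing = 1326999, where each meets that height, and whether that is right or left of the point:
Iota: 4–5 at easting≈763412.9 (right), 7–1 at easting≈772476.7 (right) → 2 crossings.
Beta: no edge straddles that height → 0 crossings.
Delta: 4–5 at easting≈760827.0 (right), 6–7 at easting≈764925.4 (right) → 2 crossings.
Zeta: 2–3 at easting≈758488.5 (left), 6–1 at easting≈764519.6 (right) → 1 crossing.
Only Zeta has an odd count, so the point is inside Zeta.

Zeta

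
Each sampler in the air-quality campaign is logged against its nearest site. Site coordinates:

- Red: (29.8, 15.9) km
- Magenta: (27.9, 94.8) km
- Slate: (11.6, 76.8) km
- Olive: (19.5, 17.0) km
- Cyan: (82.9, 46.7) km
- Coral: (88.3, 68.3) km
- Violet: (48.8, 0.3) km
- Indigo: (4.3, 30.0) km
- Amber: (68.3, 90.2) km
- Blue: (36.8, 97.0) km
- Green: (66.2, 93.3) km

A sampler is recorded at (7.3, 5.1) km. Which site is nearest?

Olive

Squared distances to each site:
Red: 622.890; Magenta: 8470.450; Slate: 5159.380; Olive: 290.450; Cyan: 7445.920; Coral: 10555.240; Violet: 1745.290; Indigo: 629.010; Amber: 10963.010; Blue: 9315.860; Green: 11248.450.
Minimum at Olive.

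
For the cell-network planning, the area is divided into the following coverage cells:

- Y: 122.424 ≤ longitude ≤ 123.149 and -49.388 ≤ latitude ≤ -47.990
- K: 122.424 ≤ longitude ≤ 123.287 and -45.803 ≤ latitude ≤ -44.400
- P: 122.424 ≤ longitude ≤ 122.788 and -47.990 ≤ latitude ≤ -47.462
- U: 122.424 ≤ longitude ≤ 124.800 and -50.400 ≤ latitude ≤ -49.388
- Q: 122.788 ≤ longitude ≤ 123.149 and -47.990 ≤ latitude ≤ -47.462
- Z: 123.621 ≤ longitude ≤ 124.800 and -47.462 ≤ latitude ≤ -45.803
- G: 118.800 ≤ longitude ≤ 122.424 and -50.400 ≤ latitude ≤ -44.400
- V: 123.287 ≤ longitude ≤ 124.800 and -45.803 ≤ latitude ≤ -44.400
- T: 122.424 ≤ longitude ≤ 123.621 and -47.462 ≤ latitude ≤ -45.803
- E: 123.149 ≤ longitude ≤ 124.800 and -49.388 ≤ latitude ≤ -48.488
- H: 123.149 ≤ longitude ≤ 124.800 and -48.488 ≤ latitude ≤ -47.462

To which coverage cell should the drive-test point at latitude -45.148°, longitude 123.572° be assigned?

The point has longitude = 123.572 and latitude = -45.148.
Only V satisfies 123.287 ≤ longitude ≤ 124.800 and -45.803 ≤ latitude ≤ -44.400.

V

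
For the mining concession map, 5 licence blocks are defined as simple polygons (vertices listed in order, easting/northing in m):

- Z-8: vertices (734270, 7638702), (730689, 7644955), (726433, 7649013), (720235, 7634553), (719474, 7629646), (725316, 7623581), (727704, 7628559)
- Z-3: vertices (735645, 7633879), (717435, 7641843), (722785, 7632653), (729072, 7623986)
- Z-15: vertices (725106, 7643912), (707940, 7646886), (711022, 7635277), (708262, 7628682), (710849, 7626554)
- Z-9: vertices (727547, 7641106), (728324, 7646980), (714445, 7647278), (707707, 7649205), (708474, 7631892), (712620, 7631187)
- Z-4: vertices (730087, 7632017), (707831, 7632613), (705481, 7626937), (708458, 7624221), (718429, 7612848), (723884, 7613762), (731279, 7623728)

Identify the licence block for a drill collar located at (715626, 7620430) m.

Cast a ray rightward from (715626, 7620430). For each polygon, the edges (by vertex number in listed order) whose endpoints lie on opposite sides of northing = 7620430, where each meets that height, and whether that is right or left of the point:
Z-8: no edge straddles that height → 0 crossings.
Z-3: no edge straddles that height → 0 crossings.
Z-15: no edge straddles that height → 0 crossings.
Z-9: no edge straddles that height → 0 crossings.
Z-4: 4–5 at easting≈711781.7 (left), 6–7 at easting≈728831.8 (right) → 1 crossing.
Only Z-4 has an odd count, so the point is inside Z-4.

Z-4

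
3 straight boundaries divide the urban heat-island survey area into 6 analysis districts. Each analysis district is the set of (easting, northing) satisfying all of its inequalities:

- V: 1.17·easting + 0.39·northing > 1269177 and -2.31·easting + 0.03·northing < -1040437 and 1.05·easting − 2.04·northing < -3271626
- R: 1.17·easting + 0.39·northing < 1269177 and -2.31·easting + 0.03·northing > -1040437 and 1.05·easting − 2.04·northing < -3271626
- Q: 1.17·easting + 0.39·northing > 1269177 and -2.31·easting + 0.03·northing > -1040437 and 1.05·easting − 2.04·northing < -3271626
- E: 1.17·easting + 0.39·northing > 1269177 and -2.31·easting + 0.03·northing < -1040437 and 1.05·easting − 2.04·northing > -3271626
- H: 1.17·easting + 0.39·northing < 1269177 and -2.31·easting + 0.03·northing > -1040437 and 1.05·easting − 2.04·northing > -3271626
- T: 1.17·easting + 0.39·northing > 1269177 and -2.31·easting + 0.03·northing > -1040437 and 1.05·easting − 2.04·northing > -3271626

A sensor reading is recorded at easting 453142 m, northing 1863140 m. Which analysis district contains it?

1.17·453142 + 0.39·1863140 = 1256800.740, which is < 1269177
-2.31·453142 + 0.03·1863140 = -990863.820, which is > -1040437
1.05·453142 − 2.04·1863140 = -3325006.500, which is < -3271626
This sign pattern matches R.

R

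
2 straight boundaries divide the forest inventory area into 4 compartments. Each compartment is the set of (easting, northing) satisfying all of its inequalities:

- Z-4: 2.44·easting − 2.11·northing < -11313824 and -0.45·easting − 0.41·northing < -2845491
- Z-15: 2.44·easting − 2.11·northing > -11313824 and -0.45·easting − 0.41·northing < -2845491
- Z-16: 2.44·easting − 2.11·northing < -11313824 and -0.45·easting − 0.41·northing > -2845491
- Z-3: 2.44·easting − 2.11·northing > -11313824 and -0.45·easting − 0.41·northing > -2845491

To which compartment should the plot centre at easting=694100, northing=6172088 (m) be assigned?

Z-16

2.44·694100 − 2.11·6172088 = -11329501.680, which is < -11313824
-0.45·694100 − 0.41·6172088 = -2842901.080, which is > -2845491
This sign pattern matches Z-16.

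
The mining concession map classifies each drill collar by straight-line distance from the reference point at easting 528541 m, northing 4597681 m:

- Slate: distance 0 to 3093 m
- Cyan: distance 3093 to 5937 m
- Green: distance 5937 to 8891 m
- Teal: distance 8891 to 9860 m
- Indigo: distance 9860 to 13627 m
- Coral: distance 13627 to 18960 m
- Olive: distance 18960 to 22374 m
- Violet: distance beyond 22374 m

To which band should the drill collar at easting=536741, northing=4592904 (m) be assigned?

Teal

Distance = √((536741−528541)² + (4592904−4597681)²) = √(67240000.000 + 22819729.000) = 9489.980 m.
8891 ≤ 9489.980 < 9860 → Teal.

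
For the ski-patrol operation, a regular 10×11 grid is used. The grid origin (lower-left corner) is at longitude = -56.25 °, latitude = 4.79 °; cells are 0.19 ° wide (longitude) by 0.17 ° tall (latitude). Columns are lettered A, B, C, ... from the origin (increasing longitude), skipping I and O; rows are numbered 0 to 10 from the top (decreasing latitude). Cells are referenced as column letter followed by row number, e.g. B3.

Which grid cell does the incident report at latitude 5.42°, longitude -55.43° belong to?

Column index: ⌊(-55.43 − -56.25) / 0.19⌋ = ⌊4.316⌋ = 4 → column E
Row offset from origin: ⌊(5.42 − 4.79) / 0.17⌋ = ⌊3.706⌋ = 3 → row 7 (counted from top)

E7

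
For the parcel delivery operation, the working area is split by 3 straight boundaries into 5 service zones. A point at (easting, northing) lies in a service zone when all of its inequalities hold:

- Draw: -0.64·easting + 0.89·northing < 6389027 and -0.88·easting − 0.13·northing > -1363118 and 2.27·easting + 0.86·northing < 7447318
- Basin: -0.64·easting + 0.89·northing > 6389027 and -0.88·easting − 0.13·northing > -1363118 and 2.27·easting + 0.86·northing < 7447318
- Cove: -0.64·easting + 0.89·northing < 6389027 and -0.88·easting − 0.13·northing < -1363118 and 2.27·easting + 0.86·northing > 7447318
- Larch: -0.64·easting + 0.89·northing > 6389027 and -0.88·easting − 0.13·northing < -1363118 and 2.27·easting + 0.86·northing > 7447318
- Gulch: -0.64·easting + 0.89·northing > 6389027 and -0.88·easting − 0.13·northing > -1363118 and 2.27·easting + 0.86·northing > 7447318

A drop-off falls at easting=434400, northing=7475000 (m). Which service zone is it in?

Draw

-0.64·434400 + 0.89·7475000 = 6374734.000, which is < 6389027
-0.88·434400 − 0.13·7475000 = -1354022.000, which is > -1363118
2.27·434400 + 0.86·7475000 = 7414588.000, which is < 7447318
This sign pattern matches Draw.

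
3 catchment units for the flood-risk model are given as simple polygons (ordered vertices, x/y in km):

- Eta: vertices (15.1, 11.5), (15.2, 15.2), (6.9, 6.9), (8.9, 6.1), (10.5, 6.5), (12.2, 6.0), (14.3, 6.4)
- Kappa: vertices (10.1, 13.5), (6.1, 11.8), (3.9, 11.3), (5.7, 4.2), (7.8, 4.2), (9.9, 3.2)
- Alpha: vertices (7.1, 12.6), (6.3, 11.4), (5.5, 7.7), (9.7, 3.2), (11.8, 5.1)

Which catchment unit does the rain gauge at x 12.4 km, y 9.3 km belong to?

Cast a ray rightward from (12.4, 9.3). For each polygon, the edges (by vertex number in listed order) whose endpoints lie on opposite sides of y = 9.3, where each meets that height, and whether that is right or left of the point:
Eta: 2–3 at x≈9.30 (left), 7–1 at x≈14.75 (right) → 1 crossing.
Kappa: 3–4 at x≈4.41 (left), 6–1 at x≈10.02 (left) → 0 crossings.
Alpha: 2–3 at x≈5.85 (left), 5–1 at x≈9.17 (left) → 0 crossings.
Only Eta has an odd count, so the point is inside Eta.

Eta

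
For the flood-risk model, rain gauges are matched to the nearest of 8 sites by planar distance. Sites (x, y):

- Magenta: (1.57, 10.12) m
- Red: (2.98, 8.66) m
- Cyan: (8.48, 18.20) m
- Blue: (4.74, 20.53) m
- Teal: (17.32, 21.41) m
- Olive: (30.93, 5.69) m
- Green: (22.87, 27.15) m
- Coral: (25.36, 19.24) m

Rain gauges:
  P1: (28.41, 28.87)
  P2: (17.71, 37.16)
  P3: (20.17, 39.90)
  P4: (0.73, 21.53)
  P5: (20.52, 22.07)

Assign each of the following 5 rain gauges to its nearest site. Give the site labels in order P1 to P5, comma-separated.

Green, Green, Green, Blue, Teal

P1 → Green (d²=33.65)
P2 → Green (d²=126.83)
P3 → Green (d²=169.85)
P4 → Blue (d²=17.08)
P5 → Teal (d²=10.68)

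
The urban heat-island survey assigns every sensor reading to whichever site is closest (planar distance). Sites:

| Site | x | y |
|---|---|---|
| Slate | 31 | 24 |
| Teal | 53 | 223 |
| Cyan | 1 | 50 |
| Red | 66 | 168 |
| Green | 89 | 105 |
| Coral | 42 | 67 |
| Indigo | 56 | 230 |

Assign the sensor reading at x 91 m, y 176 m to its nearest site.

Squared distances to each site:
Slate: 26704.000; Teal: 3653.000; Cyan: 23976.000; Red: 689.000; Green: 5045.000; Coral: 14282.000; Indigo: 4141.000.
Minimum at Red.

Red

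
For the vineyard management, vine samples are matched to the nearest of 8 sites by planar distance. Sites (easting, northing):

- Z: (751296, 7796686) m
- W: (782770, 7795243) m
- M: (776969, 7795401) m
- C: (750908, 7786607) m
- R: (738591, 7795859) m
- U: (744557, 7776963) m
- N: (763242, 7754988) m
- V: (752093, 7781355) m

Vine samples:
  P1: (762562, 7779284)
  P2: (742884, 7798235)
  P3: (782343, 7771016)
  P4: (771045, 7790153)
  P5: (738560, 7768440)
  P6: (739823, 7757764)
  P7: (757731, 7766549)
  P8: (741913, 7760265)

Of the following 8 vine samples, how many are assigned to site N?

1

P1 → V
P2 → R
P3 → W
P4 → M
P5 → U
P6 → U
P7 → N
P8 → U
1 of the 8 goes to N.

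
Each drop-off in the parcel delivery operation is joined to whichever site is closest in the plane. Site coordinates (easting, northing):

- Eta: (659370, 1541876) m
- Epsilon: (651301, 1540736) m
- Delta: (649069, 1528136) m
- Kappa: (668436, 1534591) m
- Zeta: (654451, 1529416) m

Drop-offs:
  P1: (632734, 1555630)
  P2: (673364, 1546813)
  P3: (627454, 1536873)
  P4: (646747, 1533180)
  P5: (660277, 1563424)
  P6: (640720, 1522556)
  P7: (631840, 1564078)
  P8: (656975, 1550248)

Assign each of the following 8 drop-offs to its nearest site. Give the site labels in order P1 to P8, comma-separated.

P1 → Epsilon (d²=566564725.00)
P2 → Kappa (d²=173662468.00)
P3 → Delta (d²=543543394.00)
P4 → Delta (d²=30833620.00)
P5 → Eta (d²=465138953.00)
P6 → Delta (d²=100842201.00)
P7 → Epsilon (d²=923579485.00)
P8 → Eta (d²=75826409.00)

Epsilon, Kappa, Delta, Delta, Eta, Delta, Epsilon, Eta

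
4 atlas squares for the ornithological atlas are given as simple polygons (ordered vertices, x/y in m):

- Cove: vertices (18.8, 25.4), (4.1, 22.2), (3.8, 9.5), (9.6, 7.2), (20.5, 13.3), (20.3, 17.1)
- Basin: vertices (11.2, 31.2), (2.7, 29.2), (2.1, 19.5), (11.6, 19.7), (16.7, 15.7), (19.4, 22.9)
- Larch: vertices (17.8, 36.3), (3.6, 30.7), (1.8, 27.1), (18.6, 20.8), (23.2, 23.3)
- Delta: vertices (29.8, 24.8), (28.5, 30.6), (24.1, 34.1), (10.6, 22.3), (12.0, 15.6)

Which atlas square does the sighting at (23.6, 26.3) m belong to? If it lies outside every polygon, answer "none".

Delta

Cast a ray rightward from (23.6, 26.3). For each polygon, the edges (by vertex number in listed order) whose endpoints lie on opposite sides of y = 26.3, where each meets that height, and whether that is right or left of the point:
Cove: no edge straddles that height → 0 crossings.
Basin: 2–3 at x≈2.52 (left), 6–1 at x≈16.04 (left) → 0 crossings.
Larch: 3–4 at x≈3.93 (left), 5–1 at x≈21.95 (left) → 0 crossings.
Delta: 1–2 at x≈29.46 (right), 3–4 at x≈15.18 (left) → 1 crossing.
Only Delta has an odd count, so the point is inside Delta.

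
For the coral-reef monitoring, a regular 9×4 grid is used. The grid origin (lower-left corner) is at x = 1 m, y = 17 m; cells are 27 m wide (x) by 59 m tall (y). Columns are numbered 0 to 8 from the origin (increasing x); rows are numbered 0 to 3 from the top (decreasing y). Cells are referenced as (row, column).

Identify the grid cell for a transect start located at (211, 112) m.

(2, 7)

Column index: ⌊(211 − 1) / 27⌋ = ⌊7.778⌋ = 7
Row offset from origin: ⌊(112 − 17) / 59⌋ = ⌊1.610⌋ = 1 → row 2 (counted from top)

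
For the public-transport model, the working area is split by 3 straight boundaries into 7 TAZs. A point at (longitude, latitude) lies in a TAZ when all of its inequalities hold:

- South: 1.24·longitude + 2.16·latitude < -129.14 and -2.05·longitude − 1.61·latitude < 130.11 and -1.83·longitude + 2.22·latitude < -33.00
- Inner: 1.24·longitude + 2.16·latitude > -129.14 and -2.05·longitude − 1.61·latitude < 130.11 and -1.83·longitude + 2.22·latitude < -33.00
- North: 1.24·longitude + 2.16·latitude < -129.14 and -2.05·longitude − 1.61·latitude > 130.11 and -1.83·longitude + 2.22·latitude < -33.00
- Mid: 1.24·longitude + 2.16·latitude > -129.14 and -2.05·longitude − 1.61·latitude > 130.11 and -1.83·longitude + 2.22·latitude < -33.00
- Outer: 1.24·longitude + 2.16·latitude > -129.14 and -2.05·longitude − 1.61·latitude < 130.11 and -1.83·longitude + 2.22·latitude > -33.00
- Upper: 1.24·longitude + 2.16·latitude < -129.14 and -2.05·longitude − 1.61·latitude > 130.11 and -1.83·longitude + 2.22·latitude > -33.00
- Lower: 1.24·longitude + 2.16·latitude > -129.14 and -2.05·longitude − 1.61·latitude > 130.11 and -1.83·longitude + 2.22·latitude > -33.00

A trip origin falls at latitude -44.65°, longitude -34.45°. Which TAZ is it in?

1.24·-34.45 + 2.16·-44.65 = -139.162, which is < -129.14
-2.05·-34.45 − 1.61·-44.65 = 142.509, which is > 130.11
-1.83·-34.45 + 2.22·-44.65 = -36.079, which is < -33.00
This sign pattern matches North.

North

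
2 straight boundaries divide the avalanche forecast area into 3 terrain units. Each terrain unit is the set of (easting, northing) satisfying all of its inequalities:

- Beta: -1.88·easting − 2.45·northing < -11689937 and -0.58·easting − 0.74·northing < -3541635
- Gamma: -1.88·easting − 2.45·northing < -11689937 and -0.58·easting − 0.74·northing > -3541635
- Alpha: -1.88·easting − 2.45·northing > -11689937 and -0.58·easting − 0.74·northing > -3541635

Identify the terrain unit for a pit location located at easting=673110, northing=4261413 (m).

Beta

-1.88·673110 − 2.45·4261413 = -11705908.650, which is < -11689937
-0.58·673110 − 0.74·4261413 = -3543849.420, which is < -3541635
This sign pattern matches Beta.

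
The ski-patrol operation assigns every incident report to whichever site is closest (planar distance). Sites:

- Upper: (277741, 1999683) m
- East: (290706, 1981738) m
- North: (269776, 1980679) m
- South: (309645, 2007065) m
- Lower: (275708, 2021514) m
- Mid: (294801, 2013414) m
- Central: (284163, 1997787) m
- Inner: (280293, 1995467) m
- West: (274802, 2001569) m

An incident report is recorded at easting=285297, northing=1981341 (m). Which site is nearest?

Squared distances to each site:
Upper: 393522100.000; East: 29414890.000; North: 241339685.000; South: 1254549280.000; Lower: 1705818850.000; Mid: 1119003345.000; Central: 271756872.000; Inner: 224583892.000; West: 519317009.000.
Minimum at East.

East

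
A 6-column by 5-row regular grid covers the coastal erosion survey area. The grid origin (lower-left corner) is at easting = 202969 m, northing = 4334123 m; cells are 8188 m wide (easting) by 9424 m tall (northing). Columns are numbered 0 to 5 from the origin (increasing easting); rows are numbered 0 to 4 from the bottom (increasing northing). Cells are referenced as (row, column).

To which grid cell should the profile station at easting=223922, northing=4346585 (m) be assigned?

Column index: ⌊(223922 − 202969) / 8188⌋ = ⌊2.559⌋ = 2
Row offset from origin: ⌊(4346585 − 4334123) / 9424⌋ = ⌊1.322⌋ = 1 → row 1

(1, 2)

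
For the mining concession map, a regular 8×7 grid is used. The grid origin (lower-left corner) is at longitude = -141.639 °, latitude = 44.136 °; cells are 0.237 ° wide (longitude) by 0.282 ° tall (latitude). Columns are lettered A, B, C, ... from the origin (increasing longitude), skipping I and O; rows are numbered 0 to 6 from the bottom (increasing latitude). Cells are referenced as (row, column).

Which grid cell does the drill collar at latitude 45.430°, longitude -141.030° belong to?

Column index: ⌊(-141.030 − -141.639) / 0.237⌋ = ⌊2.570⌋ = 2 → column C
Row offset from origin: ⌊(45.430 − 44.136) / 0.282⌋ = ⌊4.589⌋ = 4 → row 4

(4, C)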